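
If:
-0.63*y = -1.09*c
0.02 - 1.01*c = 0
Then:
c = 0.02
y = 0.03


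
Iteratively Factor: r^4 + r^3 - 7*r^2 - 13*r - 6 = (r + 1)*(r^3 - 7*r - 6) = (r + 1)^2*(r^2 - r - 6) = (r - 3)*(r + 1)^2*(r + 2)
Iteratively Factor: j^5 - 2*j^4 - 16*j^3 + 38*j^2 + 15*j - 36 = (j + 1)*(j^4 - 3*j^3 - 13*j^2 + 51*j - 36) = (j + 1)*(j + 4)*(j^3 - 7*j^2 + 15*j - 9) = (j - 3)*(j + 1)*(j + 4)*(j^2 - 4*j + 3) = (j - 3)^2*(j + 1)*(j + 4)*(j - 1)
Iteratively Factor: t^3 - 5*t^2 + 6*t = (t - 2)*(t^2 - 3*t) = t*(t - 2)*(t - 3)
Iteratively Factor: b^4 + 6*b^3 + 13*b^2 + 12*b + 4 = (b + 1)*(b^3 + 5*b^2 + 8*b + 4) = (b + 1)*(b + 2)*(b^2 + 3*b + 2) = (b + 1)*(b + 2)^2*(b + 1)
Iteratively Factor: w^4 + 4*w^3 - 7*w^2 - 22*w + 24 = (w - 2)*(w^3 + 6*w^2 + 5*w - 12) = (w - 2)*(w - 1)*(w^2 + 7*w + 12) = (w - 2)*(w - 1)*(w + 3)*(w + 4)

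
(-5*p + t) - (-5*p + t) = 0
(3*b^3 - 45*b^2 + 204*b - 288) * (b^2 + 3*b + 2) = 3*b^5 - 36*b^4 + 75*b^3 + 234*b^2 - 456*b - 576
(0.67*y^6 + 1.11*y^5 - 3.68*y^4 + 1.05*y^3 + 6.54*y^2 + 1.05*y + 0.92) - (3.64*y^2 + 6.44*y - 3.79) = 0.67*y^6 + 1.11*y^5 - 3.68*y^4 + 1.05*y^3 + 2.9*y^2 - 5.39*y + 4.71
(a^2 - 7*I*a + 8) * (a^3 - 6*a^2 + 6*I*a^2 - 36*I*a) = a^5 - 6*a^4 - I*a^4 + 50*a^3 + 6*I*a^3 - 300*a^2 + 48*I*a^2 - 288*I*a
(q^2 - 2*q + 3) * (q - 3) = q^3 - 5*q^2 + 9*q - 9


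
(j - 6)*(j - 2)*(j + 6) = j^3 - 2*j^2 - 36*j + 72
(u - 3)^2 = u^2 - 6*u + 9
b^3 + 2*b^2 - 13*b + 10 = (b - 2)*(b - 1)*(b + 5)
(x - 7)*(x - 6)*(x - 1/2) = x^3 - 27*x^2/2 + 97*x/2 - 21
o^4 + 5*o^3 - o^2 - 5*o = o*(o - 1)*(o + 1)*(o + 5)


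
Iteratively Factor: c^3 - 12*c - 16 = (c + 2)*(c^2 - 2*c - 8) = (c + 2)^2*(c - 4)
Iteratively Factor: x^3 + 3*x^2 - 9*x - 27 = (x + 3)*(x^2 - 9) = (x - 3)*(x + 3)*(x + 3)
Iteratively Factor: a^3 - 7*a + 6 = (a + 3)*(a^2 - 3*a + 2) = (a - 2)*(a + 3)*(a - 1)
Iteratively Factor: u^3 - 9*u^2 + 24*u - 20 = (u - 2)*(u^2 - 7*u + 10) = (u - 2)^2*(u - 5)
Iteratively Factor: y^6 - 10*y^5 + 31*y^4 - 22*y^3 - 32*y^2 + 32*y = (y)*(y^5 - 10*y^4 + 31*y^3 - 22*y^2 - 32*y + 32) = y*(y + 1)*(y^4 - 11*y^3 + 42*y^2 - 64*y + 32) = y*(y - 2)*(y + 1)*(y^3 - 9*y^2 + 24*y - 16) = y*(y - 4)*(y - 2)*(y + 1)*(y^2 - 5*y + 4) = y*(y - 4)^2*(y - 2)*(y + 1)*(y - 1)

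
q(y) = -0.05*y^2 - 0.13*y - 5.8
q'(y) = -0.1*y - 0.13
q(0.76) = -5.93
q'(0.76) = -0.21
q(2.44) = -6.41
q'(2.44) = -0.37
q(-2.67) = -5.81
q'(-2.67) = 0.14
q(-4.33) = -6.17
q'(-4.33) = 0.30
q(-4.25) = -6.15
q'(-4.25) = 0.30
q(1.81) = -6.20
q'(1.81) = -0.31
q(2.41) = -6.40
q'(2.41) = -0.37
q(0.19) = -5.83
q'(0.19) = -0.15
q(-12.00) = -11.44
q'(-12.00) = 1.07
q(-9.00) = -8.68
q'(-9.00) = 0.77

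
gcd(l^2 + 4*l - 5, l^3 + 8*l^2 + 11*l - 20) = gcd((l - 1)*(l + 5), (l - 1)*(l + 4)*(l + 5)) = l^2 + 4*l - 5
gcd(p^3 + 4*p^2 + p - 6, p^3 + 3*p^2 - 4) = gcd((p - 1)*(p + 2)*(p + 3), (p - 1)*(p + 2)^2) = p^2 + p - 2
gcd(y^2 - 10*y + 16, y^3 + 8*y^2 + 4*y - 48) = y - 2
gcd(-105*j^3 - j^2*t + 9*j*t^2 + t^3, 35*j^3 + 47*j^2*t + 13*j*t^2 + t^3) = 35*j^2 + 12*j*t + t^2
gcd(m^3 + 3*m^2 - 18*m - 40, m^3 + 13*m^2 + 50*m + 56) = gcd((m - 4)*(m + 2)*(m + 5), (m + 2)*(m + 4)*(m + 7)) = m + 2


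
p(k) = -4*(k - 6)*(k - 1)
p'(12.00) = -68.00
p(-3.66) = -180.06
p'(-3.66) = 57.28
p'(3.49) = 0.08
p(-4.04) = -202.41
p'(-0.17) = 29.36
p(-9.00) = -600.00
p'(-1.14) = 37.12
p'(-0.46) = 31.68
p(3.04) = 24.15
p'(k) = 28 - 8*k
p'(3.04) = 3.68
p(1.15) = 2.91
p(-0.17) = -28.88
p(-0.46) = -37.73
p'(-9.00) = 100.00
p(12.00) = -264.00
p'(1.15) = 18.80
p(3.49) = 25.00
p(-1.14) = -61.12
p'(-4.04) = 60.32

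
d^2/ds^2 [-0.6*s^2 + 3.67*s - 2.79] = -1.20000000000000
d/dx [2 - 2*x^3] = -6*x^2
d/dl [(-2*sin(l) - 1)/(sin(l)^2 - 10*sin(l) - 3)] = 2*(sin(l)^2 + sin(l) - 2)*cos(l)/(sin(l)^2 - 10*sin(l) - 3)^2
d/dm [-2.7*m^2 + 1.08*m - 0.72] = 1.08 - 5.4*m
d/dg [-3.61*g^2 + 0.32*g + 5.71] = 0.32 - 7.22*g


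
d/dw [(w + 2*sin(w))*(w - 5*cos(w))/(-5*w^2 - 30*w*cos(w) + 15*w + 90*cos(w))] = ((w + 2*sin(w))*(w - 5*cos(w))*(-6*w*sin(w) + 2*w + 18*sin(w) + 6*cos(w) - 3) - ((w + 2*sin(w))*(5*sin(w) + 1) + (w - 5*cos(w))*(2*cos(w) + 1))*(w^2 + 6*w*cos(w) - 3*w - 18*cos(w)))/(5*(w - 3)^2*(w + 6*cos(w))^2)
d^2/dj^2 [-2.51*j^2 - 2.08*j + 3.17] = -5.02000000000000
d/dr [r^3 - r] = 3*r^2 - 1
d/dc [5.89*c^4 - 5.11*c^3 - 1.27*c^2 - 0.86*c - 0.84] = 23.56*c^3 - 15.33*c^2 - 2.54*c - 0.86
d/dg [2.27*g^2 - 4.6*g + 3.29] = 4.54*g - 4.6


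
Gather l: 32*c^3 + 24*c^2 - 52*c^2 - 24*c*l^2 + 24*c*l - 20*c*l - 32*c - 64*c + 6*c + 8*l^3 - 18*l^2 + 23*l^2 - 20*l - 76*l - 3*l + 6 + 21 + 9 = 32*c^3 - 28*c^2 - 90*c + 8*l^3 + l^2*(5 - 24*c) + l*(4*c - 99) + 36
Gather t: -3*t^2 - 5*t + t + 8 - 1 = -3*t^2 - 4*t + 7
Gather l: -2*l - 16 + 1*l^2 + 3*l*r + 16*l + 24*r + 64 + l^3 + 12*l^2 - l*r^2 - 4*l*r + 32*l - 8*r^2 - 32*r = l^3 + 13*l^2 + l*(-r^2 - r + 46) - 8*r^2 - 8*r + 48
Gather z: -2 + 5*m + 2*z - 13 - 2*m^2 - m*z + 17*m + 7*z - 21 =-2*m^2 + 22*m + z*(9 - m) - 36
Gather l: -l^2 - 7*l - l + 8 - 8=-l^2 - 8*l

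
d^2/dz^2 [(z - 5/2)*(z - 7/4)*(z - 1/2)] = 6*z - 19/2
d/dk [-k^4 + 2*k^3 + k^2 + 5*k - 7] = -4*k^3 + 6*k^2 + 2*k + 5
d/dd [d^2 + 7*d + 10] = 2*d + 7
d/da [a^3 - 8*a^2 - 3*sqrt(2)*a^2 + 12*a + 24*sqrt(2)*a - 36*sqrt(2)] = 3*a^2 - 16*a - 6*sqrt(2)*a + 12 + 24*sqrt(2)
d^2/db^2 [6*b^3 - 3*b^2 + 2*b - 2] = 36*b - 6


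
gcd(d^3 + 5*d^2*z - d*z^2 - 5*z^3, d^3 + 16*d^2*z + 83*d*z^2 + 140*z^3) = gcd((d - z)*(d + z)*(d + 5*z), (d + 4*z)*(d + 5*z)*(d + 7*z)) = d + 5*z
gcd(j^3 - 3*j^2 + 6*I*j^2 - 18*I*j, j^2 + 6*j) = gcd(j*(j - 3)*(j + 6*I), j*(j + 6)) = j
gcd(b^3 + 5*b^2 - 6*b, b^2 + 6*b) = b^2 + 6*b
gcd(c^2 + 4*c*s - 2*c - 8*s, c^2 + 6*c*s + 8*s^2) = c + 4*s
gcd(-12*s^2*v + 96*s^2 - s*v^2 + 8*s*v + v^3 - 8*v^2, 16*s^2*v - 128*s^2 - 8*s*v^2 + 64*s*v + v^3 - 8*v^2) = 4*s*v - 32*s - v^2 + 8*v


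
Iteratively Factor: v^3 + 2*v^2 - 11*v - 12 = (v - 3)*(v^2 + 5*v + 4) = (v - 3)*(v + 4)*(v + 1)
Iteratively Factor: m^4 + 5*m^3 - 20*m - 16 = (m + 1)*(m^3 + 4*m^2 - 4*m - 16) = (m - 2)*(m + 1)*(m^2 + 6*m + 8) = (m - 2)*(m + 1)*(m + 4)*(m + 2)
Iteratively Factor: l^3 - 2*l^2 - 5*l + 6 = (l + 2)*(l^2 - 4*l + 3) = (l - 1)*(l + 2)*(l - 3)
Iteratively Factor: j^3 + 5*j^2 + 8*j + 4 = (j + 2)*(j^2 + 3*j + 2) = (j + 1)*(j + 2)*(j + 2)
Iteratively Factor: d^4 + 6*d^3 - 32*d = (d + 4)*(d^3 + 2*d^2 - 8*d) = d*(d + 4)*(d^2 + 2*d - 8) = d*(d + 4)^2*(d - 2)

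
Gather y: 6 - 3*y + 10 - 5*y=16 - 8*y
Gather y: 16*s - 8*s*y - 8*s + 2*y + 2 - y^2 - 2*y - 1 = -8*s*y + 8*s - y^2 + 1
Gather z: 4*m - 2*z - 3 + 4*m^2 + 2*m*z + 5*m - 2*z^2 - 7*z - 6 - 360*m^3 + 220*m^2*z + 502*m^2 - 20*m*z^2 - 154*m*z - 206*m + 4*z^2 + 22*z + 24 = -360*m^3 + 506*m^2 - 197*m + z^2*(2 - 20*m) + z*(220*m^2 - 152*m + 13) + 15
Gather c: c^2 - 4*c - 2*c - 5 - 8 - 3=c^2 - 6*c - 16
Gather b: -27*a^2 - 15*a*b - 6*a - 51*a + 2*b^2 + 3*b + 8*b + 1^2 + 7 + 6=-27*a^2 - 57*a + 2*b^2 + b*(11 - 15*a) + 14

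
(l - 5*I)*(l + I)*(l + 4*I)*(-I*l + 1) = -I*l^4 + l^3 - 21*I*l^2 + 41*l + 20*I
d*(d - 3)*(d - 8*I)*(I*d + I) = I*d^4 + 8*d^3 - 2*I*d^3 - 16*d^2 - 3*I*d^2 - 24*d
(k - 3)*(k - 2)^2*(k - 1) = k^4 - 8*k^3 + 23*k^2 - 28*k + 12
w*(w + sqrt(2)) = w^2 + sqrt(2)*w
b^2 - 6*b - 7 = (b - 7)*(b + 1)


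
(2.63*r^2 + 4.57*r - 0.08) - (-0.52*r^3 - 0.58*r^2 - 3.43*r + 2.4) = 0.52*r^3 + 3.21*r^2 + 8.0*r - 2.48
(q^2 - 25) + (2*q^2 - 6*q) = 3*q^2 - 6*q - 25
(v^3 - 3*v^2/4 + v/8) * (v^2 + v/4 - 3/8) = v^5 - v^4/2 - 7*v^3/16 + 5*v^2/16 - 3*v/64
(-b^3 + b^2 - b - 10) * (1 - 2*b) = 2*b^4 - 3*b^3 + 3*b^2 + 19*b - 10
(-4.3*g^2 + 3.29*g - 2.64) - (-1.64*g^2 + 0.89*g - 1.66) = -2.66*g^2 + 2.4*g - 0.98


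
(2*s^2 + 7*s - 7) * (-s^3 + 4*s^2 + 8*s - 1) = -2*s^5 + s^4 + 51*s^3 + 26*s^2 - 63*s + 7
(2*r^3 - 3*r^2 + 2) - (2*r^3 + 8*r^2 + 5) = -11*r^2 - 3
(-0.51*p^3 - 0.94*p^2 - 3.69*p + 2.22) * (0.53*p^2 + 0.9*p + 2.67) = -0.2703*p^5 - 0.9572*p^4 - 4.1634*p^3 - 4.6542*p^2 - 7.8543*p + 5.9274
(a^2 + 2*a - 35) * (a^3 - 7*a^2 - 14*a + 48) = a^5 - 5*a^4 - 63*a^3 + 265*a^2 + 586*a - 1680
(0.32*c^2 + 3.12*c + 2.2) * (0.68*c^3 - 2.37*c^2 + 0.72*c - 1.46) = 0.2176*c^5 + 1.3632*c^4 - 5.668*c^3 - 3.4348*c^2 - 2.9712*c - 3.212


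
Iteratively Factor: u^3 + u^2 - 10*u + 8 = (u + 4)*(u^2 - 3*u + 2) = (u - 2)*(u + 4)*(u - 1)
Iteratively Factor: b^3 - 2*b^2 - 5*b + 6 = (b + 2)*(b^2 - 4*b + 3) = (b - 1)*(b + 2)*(b - 3)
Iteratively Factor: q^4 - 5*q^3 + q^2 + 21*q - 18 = (q - 3)*(q^3 - 2*q^2 - 5*q + 6) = (q - 3)^2*(q^2 + q - 2) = (q - 3)^2*(q - 1)*(q + 2)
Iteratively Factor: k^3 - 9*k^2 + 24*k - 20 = (k - 5)*(k^2 - 4*k + 4) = (k - 5)*(k - 2)*(k - 2)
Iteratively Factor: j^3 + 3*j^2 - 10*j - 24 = (j + 2)*(j^2 + j - 12) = (j + 2)*(j + 4)*(j - 3)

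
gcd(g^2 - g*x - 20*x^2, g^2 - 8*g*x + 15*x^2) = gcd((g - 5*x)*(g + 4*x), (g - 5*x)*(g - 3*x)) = -g + 5*x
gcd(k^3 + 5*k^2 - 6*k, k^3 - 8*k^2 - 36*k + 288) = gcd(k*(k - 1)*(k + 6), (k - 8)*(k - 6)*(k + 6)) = k + 6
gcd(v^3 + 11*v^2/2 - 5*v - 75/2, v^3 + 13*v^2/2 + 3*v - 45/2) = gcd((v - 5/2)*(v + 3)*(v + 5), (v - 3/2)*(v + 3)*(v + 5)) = v^2 + 8*v + 15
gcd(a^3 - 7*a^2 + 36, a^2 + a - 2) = a + 2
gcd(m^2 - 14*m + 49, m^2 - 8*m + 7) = m - 7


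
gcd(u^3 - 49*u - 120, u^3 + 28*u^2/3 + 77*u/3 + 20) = u^2 + 8*u + 15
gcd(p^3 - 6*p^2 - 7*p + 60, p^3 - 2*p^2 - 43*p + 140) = p^2 - 9*p + 20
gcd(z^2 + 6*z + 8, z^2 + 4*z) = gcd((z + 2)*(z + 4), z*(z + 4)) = z + 4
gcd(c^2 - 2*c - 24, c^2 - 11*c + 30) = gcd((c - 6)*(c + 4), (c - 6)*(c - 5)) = c - 6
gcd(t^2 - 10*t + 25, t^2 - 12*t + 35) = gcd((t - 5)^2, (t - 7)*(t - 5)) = t - 5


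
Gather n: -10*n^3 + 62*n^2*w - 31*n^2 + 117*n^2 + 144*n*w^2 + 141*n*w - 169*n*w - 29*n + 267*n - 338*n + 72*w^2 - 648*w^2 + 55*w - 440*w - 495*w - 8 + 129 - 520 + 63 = -10*n^3 + n^2*(62*w + 86) + n*(144*w^2 - 28*w - 100) - 576*w^2 - 880*w - 336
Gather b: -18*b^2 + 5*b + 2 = -18*b^2 + 5*b + 2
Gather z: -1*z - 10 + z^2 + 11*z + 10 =z^2 + 10*z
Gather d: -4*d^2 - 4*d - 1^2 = -4*d^2 - 4*d - 1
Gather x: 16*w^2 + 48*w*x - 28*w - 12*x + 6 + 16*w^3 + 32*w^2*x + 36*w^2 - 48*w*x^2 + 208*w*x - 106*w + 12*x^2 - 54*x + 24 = 16*w^3 + 52*w^2 - 134*w + x^2*(12 - 48*w) + x*(32*w^2 + 256*w - 66) + 30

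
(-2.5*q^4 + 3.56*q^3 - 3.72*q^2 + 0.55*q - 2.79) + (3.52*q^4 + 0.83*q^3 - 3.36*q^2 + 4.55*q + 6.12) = 1.02*q^4 + 4.39*q^3 - 7.08*q^2 + 5.1*q + 3.33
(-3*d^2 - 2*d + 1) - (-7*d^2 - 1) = 4*d^2 - 2*d + 2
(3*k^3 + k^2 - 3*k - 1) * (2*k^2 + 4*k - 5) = 6*k^5 + 14*k^4 - 17*k^3 - 19*k^2 + 11*k + 5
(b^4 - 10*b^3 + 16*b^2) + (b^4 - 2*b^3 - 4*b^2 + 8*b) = 2*b^4 - 12*b^3 + 12*b^2 + 8*b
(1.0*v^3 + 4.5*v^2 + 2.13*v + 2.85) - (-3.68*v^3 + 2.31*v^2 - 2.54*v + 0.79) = 4.68*v^3 + 2.19*v^2 + 4.67*v + 2.06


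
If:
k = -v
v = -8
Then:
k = 8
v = -8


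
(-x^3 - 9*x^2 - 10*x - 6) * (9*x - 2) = -9*x^4 - 79*x^3 - 72*x^2 - 34*x + 12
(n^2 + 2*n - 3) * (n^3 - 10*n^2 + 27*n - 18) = n^5 - 8*n^4 + 4*n^3 + 66*n^2 - 117*n + 54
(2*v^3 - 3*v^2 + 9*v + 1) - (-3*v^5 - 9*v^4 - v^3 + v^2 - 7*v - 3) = 3*v^5 + 9*v^4 + 3*v^3 - 4*v^2 + 16*v + 4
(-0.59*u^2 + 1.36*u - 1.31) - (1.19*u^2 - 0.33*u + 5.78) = -1.78*u^2 + 1.69*u - 7.09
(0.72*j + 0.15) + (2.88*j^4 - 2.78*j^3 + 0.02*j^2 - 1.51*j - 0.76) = 2.88*j^4 - 2.78*j^3 + 0.02*j^2 - 0.79*j - 0.61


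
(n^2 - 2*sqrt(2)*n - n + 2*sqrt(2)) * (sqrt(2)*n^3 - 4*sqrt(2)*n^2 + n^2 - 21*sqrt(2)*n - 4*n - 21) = sqrt(2)*n^5 - 5*sqrt(2)*n^4 - 3*n^4 - 19*sqrt(2)*n^3 + 15*n^3 + 31*sqrt(2)*n^2 + 51*n^2 - 63*n + 34*sqrt(2)*n - 42*sqrt(2)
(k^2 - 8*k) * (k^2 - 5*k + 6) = k^4 - 13*k^3 + 46*k^2 - 48*k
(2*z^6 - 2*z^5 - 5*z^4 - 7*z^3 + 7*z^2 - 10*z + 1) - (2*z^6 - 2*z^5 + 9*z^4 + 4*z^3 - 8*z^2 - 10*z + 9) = -14*z^4 - 11*z^3 + 15*z^2 - 8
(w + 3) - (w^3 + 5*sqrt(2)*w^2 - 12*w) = -w^3 - 5*sqrt(2)*w^2 + 13*w + 3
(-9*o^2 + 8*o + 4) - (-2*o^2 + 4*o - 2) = -7*o^2 + 4*o + 6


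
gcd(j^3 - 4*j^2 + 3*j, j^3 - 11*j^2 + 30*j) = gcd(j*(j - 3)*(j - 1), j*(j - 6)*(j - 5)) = j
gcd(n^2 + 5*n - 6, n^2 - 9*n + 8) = n - 1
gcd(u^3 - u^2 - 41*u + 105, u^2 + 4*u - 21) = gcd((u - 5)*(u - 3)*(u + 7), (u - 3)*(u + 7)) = u^2 + 4*u - 21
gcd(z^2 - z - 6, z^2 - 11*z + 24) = z - 3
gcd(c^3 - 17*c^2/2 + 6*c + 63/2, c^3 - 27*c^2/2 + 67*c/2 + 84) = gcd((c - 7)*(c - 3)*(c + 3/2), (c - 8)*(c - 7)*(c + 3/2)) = c^2 - 11*c/2 - 21/2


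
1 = 1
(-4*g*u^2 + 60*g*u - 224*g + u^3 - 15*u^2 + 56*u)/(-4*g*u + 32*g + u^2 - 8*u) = u - 7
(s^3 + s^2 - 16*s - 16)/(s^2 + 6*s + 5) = (s^2 - 16)/(s + 5)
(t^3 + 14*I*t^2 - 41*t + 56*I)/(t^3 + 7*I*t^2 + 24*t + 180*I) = (t^3 + 14*I*t^2 - 41*t + 56*I)/(t^3 + 7*I*t^2 + 24*t + 180*I)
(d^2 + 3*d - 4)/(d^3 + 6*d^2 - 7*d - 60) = (d - 1)/(d^2 + 2*d - 15)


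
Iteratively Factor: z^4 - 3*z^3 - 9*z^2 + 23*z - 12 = (z - 1)*(z^3 - 2*z^2 - 11*z + 12) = (z - 4)*(z - 1)*(z^2 + 2*z - 3) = (z - 4)*(z - 1)*(z + 3)*(z - 1)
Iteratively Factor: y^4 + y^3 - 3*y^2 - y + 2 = (y + 2)*(y^3 - y^2 - y + 1) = (y + 1)*(y + 2)*(y^2 - 2*y + 1) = (y - 1)*(y + 1)*(y + 2)*(y - 1)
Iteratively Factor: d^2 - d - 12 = (d + 3)*(d - 4)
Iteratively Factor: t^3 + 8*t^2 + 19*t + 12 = (t + 3)*(t^2 + 5*t + 4) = (t + 3)*(t + 4)*(t + 1)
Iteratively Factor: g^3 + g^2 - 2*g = (g + 2)*(g^2 - g) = g*(g + 2)*(g - 1)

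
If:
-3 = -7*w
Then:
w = 3/7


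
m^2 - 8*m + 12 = (m - 6)*(m - 2)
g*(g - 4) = g^2 - 4*g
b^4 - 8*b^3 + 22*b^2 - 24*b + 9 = (b - 3)^2*(b - 1)^2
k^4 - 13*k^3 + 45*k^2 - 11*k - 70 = (k - 7)*(k - 5)*(k - 2)*(k + 1)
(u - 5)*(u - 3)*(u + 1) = u^3 - 7*u^2 + 7*u + 15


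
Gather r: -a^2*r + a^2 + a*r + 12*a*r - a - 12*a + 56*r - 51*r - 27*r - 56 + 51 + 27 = a^2 - 13*a + r*(-a^2 + 13*a - 22) + 22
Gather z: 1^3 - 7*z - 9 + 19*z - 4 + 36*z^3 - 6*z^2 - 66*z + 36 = 36*z^3 - 6*z^2 - 54*z + 24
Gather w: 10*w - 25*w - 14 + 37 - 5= 18 - 15*w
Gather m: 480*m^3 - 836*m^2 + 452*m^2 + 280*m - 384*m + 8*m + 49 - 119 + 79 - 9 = 480*m^3 - 384*m^2 - 96*m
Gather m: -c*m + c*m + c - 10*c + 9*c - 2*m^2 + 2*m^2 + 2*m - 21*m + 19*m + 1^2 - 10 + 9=0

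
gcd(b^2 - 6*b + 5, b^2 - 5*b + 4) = b - 1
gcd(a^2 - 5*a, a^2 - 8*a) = a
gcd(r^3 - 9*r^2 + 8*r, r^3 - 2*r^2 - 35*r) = r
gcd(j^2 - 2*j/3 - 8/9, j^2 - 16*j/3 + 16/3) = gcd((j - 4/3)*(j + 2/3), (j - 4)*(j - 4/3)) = j - 4/3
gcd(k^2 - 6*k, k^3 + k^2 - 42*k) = k^2 - 6*k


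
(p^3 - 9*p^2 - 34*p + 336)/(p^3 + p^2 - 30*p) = (p^2 - 15*p + 56)/(p*(p - 5))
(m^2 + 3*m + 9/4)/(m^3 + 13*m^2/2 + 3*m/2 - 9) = (m + 3/2)/(m^2 + 5*m - 6)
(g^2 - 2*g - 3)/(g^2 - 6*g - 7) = (g - 3)/(g - 7)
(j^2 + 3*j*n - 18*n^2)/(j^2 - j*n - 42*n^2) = (j - 3*n)/(j - 7*n)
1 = 1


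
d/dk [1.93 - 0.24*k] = -0.240000000000000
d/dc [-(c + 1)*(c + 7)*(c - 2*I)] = -3*c^2 - 4*c*(4 - I) - 7 + 16*I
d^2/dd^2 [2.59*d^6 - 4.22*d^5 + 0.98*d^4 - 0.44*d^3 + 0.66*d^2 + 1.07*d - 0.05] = 77.7*d^4 - 84.4*d^3 + 11.76*d^2 - 2.64*d + 1.32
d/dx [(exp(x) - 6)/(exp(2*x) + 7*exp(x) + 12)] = (-(exp(x) - 6)*(2*exp(x) + 7) + exp(2*x) + 7*exp(x) + 12)*exp(x)/(exp(2*x) + 7*exp(x) + 12)^2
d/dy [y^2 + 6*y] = 2*y + 6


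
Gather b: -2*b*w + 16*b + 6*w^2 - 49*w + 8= b*(16 - 2*w) + 6*w^2 - 49*w + 8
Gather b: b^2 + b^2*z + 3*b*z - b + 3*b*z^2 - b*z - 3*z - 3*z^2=b^2*(z + 1) + b*(3*z^2 + 2*z - 1) - 3*z^2 - 3*z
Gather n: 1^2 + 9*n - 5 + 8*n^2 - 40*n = 8*n^2 - 31*n - 4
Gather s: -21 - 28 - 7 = -56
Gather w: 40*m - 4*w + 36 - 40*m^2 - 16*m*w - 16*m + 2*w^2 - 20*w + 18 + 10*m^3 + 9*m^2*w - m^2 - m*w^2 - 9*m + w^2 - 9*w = 10*m^3 - 41*m^2 + 15*m + w^2*(3 - m) + w*(9*m^2 - 16*m - 33) + 54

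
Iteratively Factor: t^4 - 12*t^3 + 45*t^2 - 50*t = (t - 5)*(t^3 - 7*t^2 + 10*t) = (t - 5)^2*(t^2 - 2*t) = t*(t - 5)^2*(t - 2)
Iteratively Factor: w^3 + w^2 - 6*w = (w + 3)*(w^2 - 2*w) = (w - 2)*(w + 3)*(w)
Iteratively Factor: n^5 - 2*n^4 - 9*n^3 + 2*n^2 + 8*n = (n + 1)*(n^4 - 3*n^3 - 6*n^2 + 8*n) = n*(n + 1)*(n^3 - 3*n^2 - 6*n + 8) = n*(n + 1)*(n + 2)*(n^2 - 5*n + 4) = n*(n - 4)*(n + 1)*(n + 2)*(n - 1)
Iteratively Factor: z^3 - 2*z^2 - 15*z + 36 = (z - 3)*(z^2 + z - 12) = (z - 3)^2*(z + 4)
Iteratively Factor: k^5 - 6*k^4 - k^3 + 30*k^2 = (k)*(k^4 - 6*k^3 - k^2 + 30*k) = k*(k + 2)*(k^3 - 8*k^2 + 15*k) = k*(k - 3)*(k + 2)*(k^2 - 5*k) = k^2*(k - 3)*(k + 2)*(k - 5)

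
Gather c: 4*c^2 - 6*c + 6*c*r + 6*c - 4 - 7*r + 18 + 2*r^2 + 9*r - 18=4*c^2 + 6*c*r + 2*r^2 + 2*r - 4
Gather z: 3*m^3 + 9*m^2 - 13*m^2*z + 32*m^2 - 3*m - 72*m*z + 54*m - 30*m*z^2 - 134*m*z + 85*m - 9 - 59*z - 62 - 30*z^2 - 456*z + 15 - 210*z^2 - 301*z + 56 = 3*m^3 + 41*m^2 + 136*m + z^2*(-30*m - 240) + z*(-13*m^2 - 206*m - 816)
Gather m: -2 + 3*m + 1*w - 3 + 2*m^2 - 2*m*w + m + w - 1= 2*m^2 + m*(4 - 2*w) + 2*w - 6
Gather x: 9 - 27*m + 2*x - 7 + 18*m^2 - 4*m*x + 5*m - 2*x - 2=18*m^2 - 4*m*x - 22*m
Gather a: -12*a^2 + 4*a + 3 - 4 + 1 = -12*a^2 + 4*a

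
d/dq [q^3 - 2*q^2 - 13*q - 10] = 3*q^2 - 4*q - 13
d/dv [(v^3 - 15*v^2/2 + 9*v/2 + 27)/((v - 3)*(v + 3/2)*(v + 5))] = 11/(v^2 + 10*v + 25)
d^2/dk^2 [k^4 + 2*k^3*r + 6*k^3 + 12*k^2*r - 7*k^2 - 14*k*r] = 12*k^2 + 12*k*r + 36*k + 24*r - 14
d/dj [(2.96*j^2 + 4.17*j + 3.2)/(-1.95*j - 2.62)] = (-5.772*j^2 - 15.5104*j - 4.6854)/(3.8025*j^2 + 10.218*j + 6.8644)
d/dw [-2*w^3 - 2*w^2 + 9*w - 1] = -6*w^2 - 4*w + 9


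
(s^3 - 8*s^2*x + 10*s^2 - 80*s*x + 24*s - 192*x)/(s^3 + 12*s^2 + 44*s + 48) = (s - 8*x)/(s + 2)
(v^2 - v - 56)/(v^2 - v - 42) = (-v^2 + v + 56)/(-v^2 + v + 42)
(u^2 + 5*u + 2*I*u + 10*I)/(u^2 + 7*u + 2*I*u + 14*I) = (u + 5)/(u + 7)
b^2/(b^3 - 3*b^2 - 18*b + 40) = b^2/(b^3 - 3*b^2 - 18*b + 40)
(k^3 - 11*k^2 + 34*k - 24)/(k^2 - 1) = (k^2 - 10*k + 24)/(k + 1)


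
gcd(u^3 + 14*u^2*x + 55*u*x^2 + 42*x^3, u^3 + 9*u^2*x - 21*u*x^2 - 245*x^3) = u + 7*x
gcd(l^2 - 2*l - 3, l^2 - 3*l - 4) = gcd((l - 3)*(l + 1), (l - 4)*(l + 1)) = l + 1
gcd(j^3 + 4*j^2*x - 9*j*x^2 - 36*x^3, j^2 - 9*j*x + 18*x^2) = -j + 3*x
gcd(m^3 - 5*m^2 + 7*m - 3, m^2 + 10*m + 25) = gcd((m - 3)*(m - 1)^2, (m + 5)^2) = 1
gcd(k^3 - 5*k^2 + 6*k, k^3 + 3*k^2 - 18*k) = k^2 - 3*k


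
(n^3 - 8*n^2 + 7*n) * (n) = n^4 - 8*n^3 + 7*n^2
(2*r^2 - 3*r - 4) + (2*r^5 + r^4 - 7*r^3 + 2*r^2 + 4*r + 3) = 2*r^5 + r^4 - 7*r^3 + 4*r^2 + r - 1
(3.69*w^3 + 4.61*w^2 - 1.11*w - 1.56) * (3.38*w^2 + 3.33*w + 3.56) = 12.4722*w^5 + 27.8695*w^4 + 24.7359*w^3 + 7.4425*w^2 - 9.1464*w - 5.5536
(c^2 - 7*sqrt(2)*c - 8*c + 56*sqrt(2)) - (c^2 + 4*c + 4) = -12*c - 7*sqrt(2)*c - 4 + 56*sqrt(2)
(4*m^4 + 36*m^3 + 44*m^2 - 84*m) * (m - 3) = 4*m^5 + 24*m^4 - 64*m^3 - 216*m^2 + 252*m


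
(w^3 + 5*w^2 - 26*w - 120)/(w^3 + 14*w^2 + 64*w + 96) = (w - 5)/(w + 4)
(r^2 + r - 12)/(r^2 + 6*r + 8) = (r - 3)/(r + 2)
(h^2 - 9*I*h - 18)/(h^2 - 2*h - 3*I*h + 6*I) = (h - 6*I)/(h - 2)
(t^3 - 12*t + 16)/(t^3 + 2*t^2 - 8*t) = (t - 2)/t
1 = 1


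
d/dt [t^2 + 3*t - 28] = 2*t + 3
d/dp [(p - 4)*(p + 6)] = 2*p + 2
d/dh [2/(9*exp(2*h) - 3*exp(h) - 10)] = (6 - 36*exp(h))*exp(h)/(-9*exp(2*h) + 3*exp(h) + 10)^2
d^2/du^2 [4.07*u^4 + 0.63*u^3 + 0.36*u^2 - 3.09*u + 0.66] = 48.84*u^2 + 3.78*u + 0.72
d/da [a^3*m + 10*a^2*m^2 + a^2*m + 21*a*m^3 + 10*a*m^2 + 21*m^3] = m*(3*a^2 + 20*a*m + 2*a + 21*m^2 + 10*m)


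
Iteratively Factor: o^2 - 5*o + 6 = (o - 2)*(o - 3)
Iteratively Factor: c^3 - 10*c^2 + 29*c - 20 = (c - 5)*(c^2 - 5*c + 4) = (c - 5)*(c - 4)*(c - 1)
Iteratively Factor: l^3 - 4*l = (l + 2)*(l^2 - 2*l) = (l - 2)*(l + 2)*(l)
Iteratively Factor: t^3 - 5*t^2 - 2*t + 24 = (t + 2)*(t^2 - 7*t + 12) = (t - 4)*(t + 2)*(t - 3)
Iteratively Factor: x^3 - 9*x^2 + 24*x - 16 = (x - 1)*(x^2 - 8*x + 16) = (x - 4)*(x - 1)*(x - 4)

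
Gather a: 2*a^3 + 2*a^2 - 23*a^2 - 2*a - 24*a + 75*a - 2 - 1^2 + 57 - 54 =2*a^3 - 21*a^2 + 49*a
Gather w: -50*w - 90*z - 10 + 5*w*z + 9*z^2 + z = w*(5*z - 50) + 9*z^2 - 89*z - 10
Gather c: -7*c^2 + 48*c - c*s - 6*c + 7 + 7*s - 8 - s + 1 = -7*c^2 + c*(42 - s) + 6*s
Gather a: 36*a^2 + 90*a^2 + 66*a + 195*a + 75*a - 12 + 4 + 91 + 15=126*a^2 + 336*a + 98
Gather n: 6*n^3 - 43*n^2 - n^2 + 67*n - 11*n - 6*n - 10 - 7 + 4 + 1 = 6*n^3 - 44*n^2 + 50*n - 12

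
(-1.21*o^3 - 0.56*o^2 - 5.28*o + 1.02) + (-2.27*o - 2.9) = -1.21*o^3 - 0.56*o^2 - 7.55*o - 1.88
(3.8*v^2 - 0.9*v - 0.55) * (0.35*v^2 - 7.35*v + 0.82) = 1.33*v^4 - 28.245*v^3 + 9.5385*v^2 + 3.3045*v - 0.451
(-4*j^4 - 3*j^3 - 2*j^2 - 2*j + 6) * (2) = -8*j^4 - 6*j^3 - 4*j^2 - 4*j + 12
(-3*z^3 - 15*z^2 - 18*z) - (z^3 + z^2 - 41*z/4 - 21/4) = -4*z^3 - 16*z^2 - 31*z/4 + 21/4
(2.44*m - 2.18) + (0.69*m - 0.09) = 3.13*m - 2.27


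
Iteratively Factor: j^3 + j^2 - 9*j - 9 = (j - 3)*(j^2 + 4*j + 3) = (j - 3)*(j + 1)*(j + 3)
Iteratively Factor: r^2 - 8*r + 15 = (r - 3)*(r - 5)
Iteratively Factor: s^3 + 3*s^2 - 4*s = (s)*(s^2 + 3*s - 4) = s*(s + 4)*(s - 1)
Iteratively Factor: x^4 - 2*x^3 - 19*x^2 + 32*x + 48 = (x + 4)*(x^3 - 6*x^2 + 5*x + 12) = (x - 3)*(x + 4)*(x^2 - 3*x - 4) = (x - 4)*(x - 3)*(x + 4)*(x + 1)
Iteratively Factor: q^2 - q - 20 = (q + 4)*(q - 5)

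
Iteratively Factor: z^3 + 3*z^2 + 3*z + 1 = (z + 1)*(z^2 + 2*z + 1) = (z + 1)^2*(z + 1)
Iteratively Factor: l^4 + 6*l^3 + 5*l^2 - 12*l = (l + 4)*(l^3 + 2*l^2 - 3*l) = (l + 3)*(l + 4)*(l^2 - l) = (l - 1)*(l + 3)*(l + 4)*(l)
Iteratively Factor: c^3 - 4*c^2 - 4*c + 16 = (c + 2)*(c^2 - 6*c + 8) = (c - 4)*(c + 2)*(c - 2)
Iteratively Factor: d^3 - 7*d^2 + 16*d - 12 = (d - 2)*(d^2 - 5*d + 6) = (d - 3)*(d - 2)*(d - 2)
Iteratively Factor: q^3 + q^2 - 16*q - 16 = (q - 4)*(q^2 + 5*q + 4) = (q - 4)*(q + 4)*(q + 1)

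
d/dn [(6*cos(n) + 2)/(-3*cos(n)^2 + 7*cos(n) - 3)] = 2*(-9*cos(n)^2 - 6*cos(n) + 16)*sin(n)/(3*sin(n)^2 + 7*cos(n) - 6)^2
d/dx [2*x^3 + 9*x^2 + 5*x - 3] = 6*x^2 + 18*x + 5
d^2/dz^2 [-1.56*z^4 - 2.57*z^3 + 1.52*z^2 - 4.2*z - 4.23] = -18.72*z^2 - 15.42*z + 3.04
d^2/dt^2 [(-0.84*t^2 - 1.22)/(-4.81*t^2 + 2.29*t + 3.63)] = (5.6843418860808e-14*t^4 + 18.505032*t^3 + 257.356164*t^2 - 80.629068*t + 77.535928)/(111.284641*t^6 - 158.945007*t^5 - 176.279766*t^4 + 227.895533*t^3 + 133.034418*t^2 - 90.525303*t - 47.832147)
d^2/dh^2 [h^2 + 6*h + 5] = 2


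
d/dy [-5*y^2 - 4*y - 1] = -10*y - 4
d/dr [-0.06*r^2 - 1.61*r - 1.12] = -0.12*r - 1.61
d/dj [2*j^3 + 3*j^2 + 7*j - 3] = 6*j^2 + 6*j + 7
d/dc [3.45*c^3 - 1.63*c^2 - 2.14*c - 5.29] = 10.35*c^2 - 3.26*c - 2.14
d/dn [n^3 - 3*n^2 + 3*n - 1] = 3*n^2 - 6*n + 3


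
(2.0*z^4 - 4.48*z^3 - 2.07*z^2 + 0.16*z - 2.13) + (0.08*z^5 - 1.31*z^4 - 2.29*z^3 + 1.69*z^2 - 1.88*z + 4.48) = 0.08*z^5 + 0.69*z^4 - 6.77*z^3 - 0.38*z^2 - 1.72*z + 2.35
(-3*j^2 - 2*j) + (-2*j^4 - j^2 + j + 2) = -2*j^4 - 4*j^2 - j + 2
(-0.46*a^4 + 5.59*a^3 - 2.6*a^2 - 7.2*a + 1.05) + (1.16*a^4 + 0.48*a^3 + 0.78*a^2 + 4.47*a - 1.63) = 0.7*a^4 + 6.07*a^3 - 1.82*a^2 - 2.73*a - 0.58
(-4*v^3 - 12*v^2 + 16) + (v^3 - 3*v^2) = -3*v^3 - 15*v^2 + 16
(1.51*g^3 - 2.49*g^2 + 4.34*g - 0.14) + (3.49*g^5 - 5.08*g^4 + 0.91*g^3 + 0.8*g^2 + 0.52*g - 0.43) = 3.49*g^5 - 5.08*g^4 + 2.42*g^3 - 1.69*g^2 + 4.86*g - 0.57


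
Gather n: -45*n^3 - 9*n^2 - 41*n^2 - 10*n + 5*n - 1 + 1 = -45*n^3 - 50*n^2 - 5*n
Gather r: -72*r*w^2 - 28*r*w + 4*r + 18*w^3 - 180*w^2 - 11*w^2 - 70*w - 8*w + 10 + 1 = r*(-72*w^2 - 28*w + 4) + 18*w^3 - 191*w^2 - 78*w + 11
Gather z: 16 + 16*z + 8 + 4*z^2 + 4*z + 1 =4*z^2 + 20*z + 25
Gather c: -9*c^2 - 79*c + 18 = -9*c^2 - 79*c + 18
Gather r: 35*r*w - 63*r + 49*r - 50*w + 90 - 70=r*(35*w - 14) - 50*w + 20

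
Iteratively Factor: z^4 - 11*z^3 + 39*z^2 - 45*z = (z - 5)*(z^3 - 6*z^2 + 9*z) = (z - 5)*(z - 3)*(z^2 - 3*z) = (z - 5)*(z - 3)^2*(z)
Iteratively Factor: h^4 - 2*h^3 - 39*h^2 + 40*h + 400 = (h - 5)*(h^3 + 3*h^2 - 24*h - 80) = (h - 5)*(h + 4)*(h^2 - h - 20) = (h - 5)*(h + 4)^2*(h - 5)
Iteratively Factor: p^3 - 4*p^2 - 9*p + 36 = (p - 3)*(p^2 - p - 12) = (p - 3)*(p + 3)*(p - 4)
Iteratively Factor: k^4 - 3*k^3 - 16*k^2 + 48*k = (k - 4)*(k^3 + k^2 - 12*k) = k*(k - 4)*(k^2 + k - 12) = k*(k - 4)*(k - 3)*(k + 4)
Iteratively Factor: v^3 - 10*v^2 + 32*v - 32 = (v - 2)*(v^2 - 8*v + 16) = (v - 4)*(v - 2)*(v - 4)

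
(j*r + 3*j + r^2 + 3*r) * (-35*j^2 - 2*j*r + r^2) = -35*j^3*r - 105*j^3 - 37*j^2*r^2 - 111*j^2*r - j*r^3 - 3*j*r^2 + r^4 + 3*r^3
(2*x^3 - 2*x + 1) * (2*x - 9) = 4*x^4 - 18*x^3 - 4*x^2 + 20*x - 9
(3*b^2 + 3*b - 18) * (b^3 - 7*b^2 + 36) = 3*b^5 - 18*b^4 - 39*b^3 + 234*b^2 + 108*b - 648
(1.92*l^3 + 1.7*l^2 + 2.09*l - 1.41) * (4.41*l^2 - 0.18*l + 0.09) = 8.4672*l^5 + 7.1514*l^4 + 9.0837*l^3 - 6.4413*l^2 + 0.4419*l - 0.1269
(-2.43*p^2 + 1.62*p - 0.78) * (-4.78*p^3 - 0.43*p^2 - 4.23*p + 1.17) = 11.6154*p^5 - 6.6987*p^4 + 13.3107*p^3 - 9.3603*p^2 + 5.1948*p - 0.9126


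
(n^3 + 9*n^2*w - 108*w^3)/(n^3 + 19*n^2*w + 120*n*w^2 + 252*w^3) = (n - 3*w)/(n + 7*w)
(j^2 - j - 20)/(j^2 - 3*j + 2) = (j^2 - j - 20)/(j^2 - 3*j + 2)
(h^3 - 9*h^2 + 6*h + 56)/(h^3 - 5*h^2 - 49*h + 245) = (h^2 - 2*h - 8)/(h^2 + 2*h - 35)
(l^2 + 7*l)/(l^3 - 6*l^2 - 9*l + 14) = l*(l + 7)/(l^3 - 6*l^2 - 9*l + 14)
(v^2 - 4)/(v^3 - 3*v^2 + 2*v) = (v + 2)/(v*(v - 1))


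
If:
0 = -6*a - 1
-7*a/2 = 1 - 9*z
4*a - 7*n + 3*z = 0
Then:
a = -1/6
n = -19/252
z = 5/108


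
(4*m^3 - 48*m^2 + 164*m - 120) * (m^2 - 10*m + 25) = 4*m^5 - 88*m^4 + 744*m^3 - 2960*m^2 + 5300*m - 3000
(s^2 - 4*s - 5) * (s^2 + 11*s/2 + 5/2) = s^4 + 3*s^3/2 - 49*s^2/2 - 75*s/2 - 25/2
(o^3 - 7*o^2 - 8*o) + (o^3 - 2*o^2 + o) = 2*o^3 - 9*o^2 - 7*o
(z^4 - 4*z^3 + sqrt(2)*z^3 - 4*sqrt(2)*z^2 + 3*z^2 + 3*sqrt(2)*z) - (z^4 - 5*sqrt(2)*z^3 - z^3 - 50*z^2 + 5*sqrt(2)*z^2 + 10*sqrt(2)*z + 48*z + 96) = -3*z^3 + 6*sqrt(2)*z^3 - 9*sqrt(2)*z^2 + 53*z^2 - 48*z - 7*sqrt(2)*z - 96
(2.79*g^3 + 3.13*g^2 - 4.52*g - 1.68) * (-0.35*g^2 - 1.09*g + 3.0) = -0.9765*g^5 - 4.1366*g^4 + 6.5403*g^3 + 14.9048*g^2 - 11.7288*g - 5.04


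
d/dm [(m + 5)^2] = 2*m + 10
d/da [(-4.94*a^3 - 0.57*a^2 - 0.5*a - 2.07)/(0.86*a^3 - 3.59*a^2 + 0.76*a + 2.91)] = (18.2248*a^4 - 6.6488*a^3 - 40.0138*a^2 - 18.18*a + 0.1182)/(0.7396*a^6 - 6.1748*a^5 + 14.1953*a^4 - 0.451599999999999*a^3 - 20.3162*a^2 + 4.4232*a + 8.4681)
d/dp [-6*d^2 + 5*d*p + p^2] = 5*d + 2*p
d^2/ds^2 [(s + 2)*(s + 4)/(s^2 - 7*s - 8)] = 2*(13*s^3 + 48*s^2 - 24*s + 184)/(s^6 - 21*s^5 + 123*s^4 - 7*s^3 - 984*s^2 - 1344*s - 512)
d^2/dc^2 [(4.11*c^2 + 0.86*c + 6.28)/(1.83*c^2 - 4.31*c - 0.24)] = (70.593714*c^3 + 137.017224*c^2 - 294.927192*c + 237.526472)/(6.128487*c^6 - 43.301277*c^5 + 99.571581*c^4 - 68.705279*c^3 - 13.058568*c^2 - 0.744768*c - 0.013824)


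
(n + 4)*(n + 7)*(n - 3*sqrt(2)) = n^3 - 3*sqrt(2)*n^2 + 11*n^2 - 33*sqrt(2)*n + 28*n - 84*sqrt(2)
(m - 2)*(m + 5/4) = m^2 - 3*m/4 - 5/2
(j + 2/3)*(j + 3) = j^2 + 11*j/3 + 2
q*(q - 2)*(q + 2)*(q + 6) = q^4 + 6*q^3 - 4*q^2 - 24*q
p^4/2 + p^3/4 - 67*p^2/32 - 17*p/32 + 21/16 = (p/2 + 1)*(p - 7/4)*(p - 3/4)*(p + 1)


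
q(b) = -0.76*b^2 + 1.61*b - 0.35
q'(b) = 1.61 - 1.52*b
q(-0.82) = -2.18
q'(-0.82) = 2.86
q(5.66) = -15.58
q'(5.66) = -6.99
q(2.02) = -0.20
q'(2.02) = -1.46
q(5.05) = -11.60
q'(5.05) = -6.07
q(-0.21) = -0.72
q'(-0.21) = 1.93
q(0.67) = 0.39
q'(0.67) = 0.59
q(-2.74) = -10.47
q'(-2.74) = 5.77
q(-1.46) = -4.32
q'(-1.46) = 3.83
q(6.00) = -18.05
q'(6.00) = -7.51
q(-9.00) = -76.40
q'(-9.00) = 15.29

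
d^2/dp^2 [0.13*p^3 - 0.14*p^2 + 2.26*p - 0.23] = 0.78*p - 0.28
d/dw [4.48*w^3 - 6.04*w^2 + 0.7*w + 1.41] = 13.44*w^2 - 12.08*w + 0.7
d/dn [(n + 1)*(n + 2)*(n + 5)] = 3*n^2 + 16*n + 17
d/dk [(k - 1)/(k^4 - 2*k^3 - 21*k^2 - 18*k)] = (-3*k^4 + 8*k^3 + 15*k^2 - 42*k - 18)/(k^2*(k^6 - 4*k^5 - 38*k^4 + 48*k^3 + 513*k^2 + 756*k + 324))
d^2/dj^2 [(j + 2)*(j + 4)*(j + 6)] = 6*j + 24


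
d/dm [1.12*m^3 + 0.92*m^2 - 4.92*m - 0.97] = 3.36*m^2 + 1.84*m - 4.92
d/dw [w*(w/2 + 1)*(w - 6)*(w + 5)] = 2*w^3 + 3*w^2/2 - 32*w - 30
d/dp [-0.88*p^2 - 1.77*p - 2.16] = -1.76*p - 1.77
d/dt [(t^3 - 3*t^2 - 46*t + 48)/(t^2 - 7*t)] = (t^4 - 14*t^3 + 67*t^2 - 96*t + 336)/(t^2*(t^2 - 14*t + 49))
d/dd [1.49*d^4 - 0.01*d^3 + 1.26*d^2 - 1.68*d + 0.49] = 5.96*d^3 - 0.03*d^2 + 2.52*d - 1.68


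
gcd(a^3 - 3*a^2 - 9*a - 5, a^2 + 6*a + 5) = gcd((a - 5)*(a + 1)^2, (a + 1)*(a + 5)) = a + 1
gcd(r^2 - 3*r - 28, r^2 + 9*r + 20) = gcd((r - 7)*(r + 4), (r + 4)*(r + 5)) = r + 4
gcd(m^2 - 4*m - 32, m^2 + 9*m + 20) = m + 4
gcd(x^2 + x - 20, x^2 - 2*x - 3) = 1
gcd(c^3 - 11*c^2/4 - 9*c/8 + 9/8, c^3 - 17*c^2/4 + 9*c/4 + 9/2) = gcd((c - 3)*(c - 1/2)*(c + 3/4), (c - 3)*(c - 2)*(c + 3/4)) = c^2 - 9*c/4 - 9/4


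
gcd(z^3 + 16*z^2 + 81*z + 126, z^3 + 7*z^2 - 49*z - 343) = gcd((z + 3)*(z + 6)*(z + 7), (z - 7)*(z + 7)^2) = z + 7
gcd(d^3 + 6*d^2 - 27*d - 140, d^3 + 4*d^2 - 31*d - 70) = d^2 + 2*d - 35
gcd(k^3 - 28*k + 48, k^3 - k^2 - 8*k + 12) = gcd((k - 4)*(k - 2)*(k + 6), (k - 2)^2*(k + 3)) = k - 2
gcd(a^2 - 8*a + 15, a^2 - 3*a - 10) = a - 5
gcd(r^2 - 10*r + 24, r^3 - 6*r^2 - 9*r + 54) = r - 6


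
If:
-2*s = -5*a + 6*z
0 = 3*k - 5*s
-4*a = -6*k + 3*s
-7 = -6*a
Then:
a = 7/6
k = 10/9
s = 2/3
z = 3/4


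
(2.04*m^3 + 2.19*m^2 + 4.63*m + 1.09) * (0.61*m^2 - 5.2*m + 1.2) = 1.2444*m^5 - 9.2721*m^4 - 6.1157*m^3 - 20.7831*m^2 - 0.112000000000001*m + 1.308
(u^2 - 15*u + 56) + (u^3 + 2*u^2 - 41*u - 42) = u^3 + 3*u^2 - 56*u + 14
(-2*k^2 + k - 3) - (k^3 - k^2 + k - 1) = -k^3 - k^2 - 2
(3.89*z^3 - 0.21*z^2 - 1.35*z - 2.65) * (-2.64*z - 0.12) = -10.2696*z^4 + 0.0876*z^3 + 3.5892*z^2 + 7.158*z + 0.318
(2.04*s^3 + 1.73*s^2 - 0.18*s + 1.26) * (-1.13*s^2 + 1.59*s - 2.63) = -2.3052*s^5 + 1.2887*s^4 - 2.4111*s^3 - 6.2599*s^2 + 2.4768*s - 3.3138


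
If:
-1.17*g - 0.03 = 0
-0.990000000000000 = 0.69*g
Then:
No Solution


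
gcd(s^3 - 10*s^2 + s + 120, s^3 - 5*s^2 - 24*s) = s^2 - 5*s - 24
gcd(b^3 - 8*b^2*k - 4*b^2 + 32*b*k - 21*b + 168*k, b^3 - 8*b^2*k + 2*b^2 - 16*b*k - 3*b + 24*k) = b^2 - 8*b*k + 3*b - 24*k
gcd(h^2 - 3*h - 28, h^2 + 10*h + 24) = h + 4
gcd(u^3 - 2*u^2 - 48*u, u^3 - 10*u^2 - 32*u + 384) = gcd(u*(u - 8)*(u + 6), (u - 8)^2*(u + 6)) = u^2 - 2*u - 48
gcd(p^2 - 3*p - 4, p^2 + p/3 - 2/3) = p + 1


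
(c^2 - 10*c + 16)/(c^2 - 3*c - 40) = (c - 2)/(c + 5)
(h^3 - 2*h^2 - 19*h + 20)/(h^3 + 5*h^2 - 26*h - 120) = (h - 1)/(h + 6)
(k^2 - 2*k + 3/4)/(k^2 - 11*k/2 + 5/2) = (k - 3/2)/(k - 5)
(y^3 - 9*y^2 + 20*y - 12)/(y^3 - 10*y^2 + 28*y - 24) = (y - 1)/(y - 2)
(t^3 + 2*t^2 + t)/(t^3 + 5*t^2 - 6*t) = (t^2 + 2*t + 1)/(t^2 + 5*t - 6)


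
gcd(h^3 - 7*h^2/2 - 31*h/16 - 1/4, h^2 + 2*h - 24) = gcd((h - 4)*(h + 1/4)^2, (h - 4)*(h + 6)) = h - 4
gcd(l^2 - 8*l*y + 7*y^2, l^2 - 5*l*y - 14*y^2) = -l + 7*y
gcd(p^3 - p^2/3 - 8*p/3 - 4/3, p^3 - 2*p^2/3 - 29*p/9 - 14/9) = p^2 + 5*p/3 + 2/3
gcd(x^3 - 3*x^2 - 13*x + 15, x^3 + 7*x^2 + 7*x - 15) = x^2 + 2*x - 3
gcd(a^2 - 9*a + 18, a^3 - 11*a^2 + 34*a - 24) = a - 6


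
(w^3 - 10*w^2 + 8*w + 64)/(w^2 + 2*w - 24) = (w^2 - 6*w - 16)/(w + 6)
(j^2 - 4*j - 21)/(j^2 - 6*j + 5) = (j^2 - 4*j - 21)/(j^2 - 6*j + 5)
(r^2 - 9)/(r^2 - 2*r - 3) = (r + 3)/(r + 1)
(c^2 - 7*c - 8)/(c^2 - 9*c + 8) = (c + 1)/(c - 1)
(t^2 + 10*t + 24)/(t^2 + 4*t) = (t + 6)/t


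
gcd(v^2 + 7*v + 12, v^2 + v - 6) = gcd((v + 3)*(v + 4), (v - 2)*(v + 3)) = v + 3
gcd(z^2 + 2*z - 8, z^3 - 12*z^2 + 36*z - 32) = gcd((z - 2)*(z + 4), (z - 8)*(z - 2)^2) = z - 2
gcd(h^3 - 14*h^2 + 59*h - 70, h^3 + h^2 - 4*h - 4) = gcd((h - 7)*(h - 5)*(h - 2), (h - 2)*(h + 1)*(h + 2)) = h - 2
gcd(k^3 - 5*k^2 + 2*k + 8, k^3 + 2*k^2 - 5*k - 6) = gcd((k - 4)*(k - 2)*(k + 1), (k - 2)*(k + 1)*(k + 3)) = k^2 - k - 2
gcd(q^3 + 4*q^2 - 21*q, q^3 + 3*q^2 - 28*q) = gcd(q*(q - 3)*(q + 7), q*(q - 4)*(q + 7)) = q^2 + 7*q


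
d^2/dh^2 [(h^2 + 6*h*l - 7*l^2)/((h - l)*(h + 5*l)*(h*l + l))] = 2*(h^3 + 21*h^2*l + 105*h*l^2 + 6*h*l + 175*l^3 + 10*l^2 + 2*l)/(l*(h^6 + 15*h^5*l + 3*h^5 + 75*h^4*l^2 + 45*h^4*l + 3*h^4 + 125*h^3*l^3 + 225*h^3*l^2 + 45*h^3*l + h^3 + 375*h^2*l^3 + 225*h^2*l^2 + 15*h^2*l + 375*h*l^3 + 75*h*l^2 + 125*l^3))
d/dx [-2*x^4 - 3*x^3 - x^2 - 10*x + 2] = -8*x^3 - 9*x^2 - 2*x - 10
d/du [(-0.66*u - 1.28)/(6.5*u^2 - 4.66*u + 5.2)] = (4.29*u^2 + 16.64*u - 9.3968)/(42.25*u^4 - 60.58*u^3 + 89.3156*u^2 - 48.464*u + 27.04)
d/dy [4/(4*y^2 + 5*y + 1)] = 4*(-8*y - 5)/(4*y^2 + 5*y + 1)^2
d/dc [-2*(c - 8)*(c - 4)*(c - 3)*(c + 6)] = -8*c^3 + 54*c^2 + 88*c - 624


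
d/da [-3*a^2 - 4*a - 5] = -6*a - 4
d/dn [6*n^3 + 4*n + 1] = 18*n^2 + 4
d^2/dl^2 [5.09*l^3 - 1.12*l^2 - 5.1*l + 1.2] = 30.54*l - 2.24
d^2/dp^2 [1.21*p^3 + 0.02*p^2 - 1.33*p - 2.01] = 7.26*p + 0.04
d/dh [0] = 0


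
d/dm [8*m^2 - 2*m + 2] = 16*m - 2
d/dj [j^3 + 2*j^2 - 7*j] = 3*j^2 + 4*j - 7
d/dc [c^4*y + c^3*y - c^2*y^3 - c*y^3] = y*(4*c^3 + 3*c^2 - 2*c*y^2 - y^2)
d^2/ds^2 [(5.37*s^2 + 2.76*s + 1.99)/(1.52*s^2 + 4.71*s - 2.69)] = (-64.1364*s^3 + 159.327312*s^2 + 153.191376*s + 252.219704)/(3.511808*s^6 + 32.645952*s^5 + 82.514568*s^4 - 11.062377*s^3 - 146.029071*s^2 + 102.246093*s - 19.465109)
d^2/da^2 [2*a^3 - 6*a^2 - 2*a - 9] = 12*a - 12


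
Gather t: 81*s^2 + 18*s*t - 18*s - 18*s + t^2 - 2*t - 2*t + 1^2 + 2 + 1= 81*s^2 - 36*s + t^2 + t*(18*s - 4) + 4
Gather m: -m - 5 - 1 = -m - 6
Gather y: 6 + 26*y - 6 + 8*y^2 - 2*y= 8*y^2 + 24*y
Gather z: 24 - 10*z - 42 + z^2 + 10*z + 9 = z^2 - 9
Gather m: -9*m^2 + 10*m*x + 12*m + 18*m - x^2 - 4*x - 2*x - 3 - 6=-9*m^2 + m*(10*x + 30) - x^2 - 6*x - 9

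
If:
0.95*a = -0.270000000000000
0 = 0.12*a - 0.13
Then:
No Solution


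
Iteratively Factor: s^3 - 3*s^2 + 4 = (s - 2)*(s^2 - s - 2) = (s - 2)*(s + 1)*(s - 2)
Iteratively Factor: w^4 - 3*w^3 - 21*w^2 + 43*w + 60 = (w - 3)*(w^3 - 21*w - 20) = (w - 3)*(w + 4)*(w^2 - 4*w - 5) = (w - 3)*(w + 1)*(w + 4)*(w - 5)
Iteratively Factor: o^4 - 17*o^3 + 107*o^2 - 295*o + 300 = (o - 5)*(o^3 - 12*o^2 + 47*o - 60) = (o - 5)^2*(o^2 - 7*o + 12) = (o - 5)^2*(o - 4)*(o - 3)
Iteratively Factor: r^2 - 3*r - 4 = (r - 4)*(r + 1)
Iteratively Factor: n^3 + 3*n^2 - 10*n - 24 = (n - 3)*(n^2 + 6*n + 8) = (n - 3)*(n + 4)*(n + 2)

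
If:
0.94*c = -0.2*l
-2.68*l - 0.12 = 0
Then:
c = 0.01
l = -0.04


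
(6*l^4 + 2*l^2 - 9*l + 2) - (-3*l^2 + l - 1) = 6*l^4 + 5*l^2 - 10*l + 3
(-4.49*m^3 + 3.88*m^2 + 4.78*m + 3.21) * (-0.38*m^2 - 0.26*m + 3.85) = 1.7062*m^5 - 0.307*m^4 - 20.1117*m^3 + 12.4754*m^2 + 17.5684*m + 12.3585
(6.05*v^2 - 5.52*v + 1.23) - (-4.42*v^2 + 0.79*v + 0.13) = 10.47*v^2 - 6.31*v + 1.1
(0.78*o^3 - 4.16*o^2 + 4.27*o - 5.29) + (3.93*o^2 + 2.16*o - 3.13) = 0.78*o^3 - 0.23*o^2 + 6.43*o - 8.42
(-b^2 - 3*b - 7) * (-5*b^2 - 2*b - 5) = 5*b^4 + 17*b^3 + 46*b^2 + 29*b + 35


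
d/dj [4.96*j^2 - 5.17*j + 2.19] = 9.92*j - 5.17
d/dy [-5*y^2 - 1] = -10*y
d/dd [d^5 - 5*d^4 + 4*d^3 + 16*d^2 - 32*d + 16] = 5*d^4 - 20*d^3 + 12*d^2 + 32*d - 32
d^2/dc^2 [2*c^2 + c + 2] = 4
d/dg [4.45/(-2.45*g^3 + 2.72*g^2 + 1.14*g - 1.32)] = (32.7075*g^2 - 24.208*g - 5.073)/(2.45*g^3 - 2.72*g^2 - 1.14*g + 1.32)^2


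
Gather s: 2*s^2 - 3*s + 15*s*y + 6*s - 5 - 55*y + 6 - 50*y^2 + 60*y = 2*s^2 + s*(15*y + 3) - 50*y^2 + 5*y + 1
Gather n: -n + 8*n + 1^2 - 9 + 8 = 7*n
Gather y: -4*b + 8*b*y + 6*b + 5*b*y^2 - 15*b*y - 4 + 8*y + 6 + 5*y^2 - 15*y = 2*b + y^2*(5*b + 5) + y*(-7*b - 7) + 2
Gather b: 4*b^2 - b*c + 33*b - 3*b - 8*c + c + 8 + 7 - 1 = 4*b^2 + b*(30 - c) - 7*c + 14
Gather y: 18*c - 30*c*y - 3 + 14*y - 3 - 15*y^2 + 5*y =18*c - 15*y^2 + y*(19 - 30*c) - 6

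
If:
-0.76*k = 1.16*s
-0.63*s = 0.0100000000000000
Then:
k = 0.02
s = -0.02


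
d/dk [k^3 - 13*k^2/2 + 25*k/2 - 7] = 3*k^2 - 13*k + 25/2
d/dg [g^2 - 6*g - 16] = 2*g - 6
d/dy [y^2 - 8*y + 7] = 2*y - 8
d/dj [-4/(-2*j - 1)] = -8/(2*j + 1)^2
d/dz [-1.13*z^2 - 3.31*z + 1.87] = -2.26*z - 3.31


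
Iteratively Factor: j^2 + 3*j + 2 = (j + 2)*(j + 1)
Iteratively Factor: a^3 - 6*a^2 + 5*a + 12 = (a + 1)*(a^2 - 7*a + 12) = (a - 4)*(a + 1)*(a - 3)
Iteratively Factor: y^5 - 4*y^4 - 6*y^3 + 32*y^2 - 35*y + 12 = (y - 1)*(y^4 - 3*y^3 - 9*y^2 + 23*y - 12) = (y - 1)^2*(y^3 - 2*y^2 - 11*y + 12) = (y - 1)^2*(y + 3)*(y^2 - 5*y + 4) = (y - 1)^3*(y + 3)*(y - 4)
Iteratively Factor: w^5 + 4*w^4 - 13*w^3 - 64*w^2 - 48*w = (w + 3)*(w^4 + w^3 - 16*w^2 - 16*w) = w*(w + 3)*(w^3 + w^2 - 16*w - 16) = w*(w + 1)*(w + 3)*(w^2 - 16) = w*(w + 1)*(w + 3)*(w + 4)*(w - 4)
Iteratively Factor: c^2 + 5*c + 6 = (c + 3)*(c + 2)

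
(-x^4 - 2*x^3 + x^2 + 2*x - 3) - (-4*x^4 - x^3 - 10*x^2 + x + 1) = 3*x^4 - x^3 + 11*x^2 + x - 4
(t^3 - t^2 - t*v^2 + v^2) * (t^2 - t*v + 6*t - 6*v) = t^5 - t^4*v + 5*t^4 - t^3*v^2 - 5*t^3*v - 6*t^3 + t^2*v^3 - 5*t^2*v^2 + 6*t^2*v + 5*t*v^3 + 6*t*v^2 - 6*v^3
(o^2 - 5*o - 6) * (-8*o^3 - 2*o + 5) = -8*o^5 + 40*o^4 + 46*o^3 + 15*o^2 - 13*o - 30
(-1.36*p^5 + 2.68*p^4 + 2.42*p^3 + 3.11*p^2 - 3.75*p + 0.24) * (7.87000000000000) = -10.7032*p^5 + 21.0916*p^4 + 19.0454*p^3 + 24.4757*p^2 - 29.5125*p + 1.8888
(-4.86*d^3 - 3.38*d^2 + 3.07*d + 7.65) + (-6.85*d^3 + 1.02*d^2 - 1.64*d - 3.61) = -11.71*d^3 - 2.36*d^2 + 1.43*d + 4.04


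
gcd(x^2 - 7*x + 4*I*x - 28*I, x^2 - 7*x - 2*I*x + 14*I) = x - 7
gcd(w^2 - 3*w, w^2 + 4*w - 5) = 1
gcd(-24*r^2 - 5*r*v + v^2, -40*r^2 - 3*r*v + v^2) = 8*r - v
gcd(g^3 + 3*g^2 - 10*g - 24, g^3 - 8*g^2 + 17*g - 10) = 1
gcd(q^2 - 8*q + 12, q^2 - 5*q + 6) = q - 2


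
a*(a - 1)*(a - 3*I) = a^3 - a^2 - 3*I*a^2 + 3*I*a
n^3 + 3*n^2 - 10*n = n*(n - 2)*(n + 5)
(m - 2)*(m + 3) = m^2 + m - 6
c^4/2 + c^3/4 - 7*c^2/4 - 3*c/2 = c*(c/2 + 1/2)*(c - 2)*(c + 3/2)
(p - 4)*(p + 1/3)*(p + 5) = p^3 + 4*p^2/3 - 59*p/3 - 20/3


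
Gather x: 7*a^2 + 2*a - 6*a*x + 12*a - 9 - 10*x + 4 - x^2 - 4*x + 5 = 7*a^2 + 14*a - x^2 + x*(-6*a - 14)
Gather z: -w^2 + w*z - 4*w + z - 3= -w^2 - 4*w + z*(w + 1) - 3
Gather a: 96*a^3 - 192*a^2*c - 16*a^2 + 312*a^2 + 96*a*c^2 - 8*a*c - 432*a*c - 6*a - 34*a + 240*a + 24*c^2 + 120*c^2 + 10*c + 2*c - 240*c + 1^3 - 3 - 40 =96*a^3 + a^2*(296 - 192*c) + a*(96*c^2 - 440*c + 200) + 144*c^2 - 228*c - 42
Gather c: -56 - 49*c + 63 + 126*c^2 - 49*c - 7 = 126*c^2 - 98*c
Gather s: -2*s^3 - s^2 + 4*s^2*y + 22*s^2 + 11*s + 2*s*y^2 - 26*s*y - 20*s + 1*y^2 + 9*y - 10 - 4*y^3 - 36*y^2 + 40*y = -2*s^3 + s^2*(4*y + 21) + s*(2*y^2 - 26*y - 9) - 4*y^3 - 35*y^2 + 49*y - 10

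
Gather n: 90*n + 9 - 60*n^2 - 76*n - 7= -60*n^2 + 14*n + 2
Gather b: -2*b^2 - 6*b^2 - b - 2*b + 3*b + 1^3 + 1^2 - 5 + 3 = -8*b^2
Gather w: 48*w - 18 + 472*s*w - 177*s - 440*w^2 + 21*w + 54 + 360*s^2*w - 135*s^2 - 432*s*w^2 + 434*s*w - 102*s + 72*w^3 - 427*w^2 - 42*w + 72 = -135*s^2 - 279*s + 72*w^3 + w^2*(-432*s - 867) + w*(360*s^2 + 906*s + 27) + 108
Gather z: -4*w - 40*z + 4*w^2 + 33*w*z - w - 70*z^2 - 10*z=4*w^2 - 5*w - 70*z^2 + z*(33*w - 50)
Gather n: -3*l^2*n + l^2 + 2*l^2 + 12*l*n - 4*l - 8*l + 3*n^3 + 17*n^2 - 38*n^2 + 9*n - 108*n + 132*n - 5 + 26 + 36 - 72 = 3*l^2 - 12*l + 3*n^3 - 21*n^2 + n*(-3*l^2 + 12*l + 33) - 15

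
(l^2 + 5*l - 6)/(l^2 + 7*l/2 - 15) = 2*(l - 1)/(2*l - 5)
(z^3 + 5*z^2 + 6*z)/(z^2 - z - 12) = z*(z + 2)/(z - 4)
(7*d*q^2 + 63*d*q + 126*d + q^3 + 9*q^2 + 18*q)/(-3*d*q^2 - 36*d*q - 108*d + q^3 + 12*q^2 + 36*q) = (7*d*q + 21*d + q^2 + 3*q)/(-3*d*q - 18*d + q^2 + 6*q)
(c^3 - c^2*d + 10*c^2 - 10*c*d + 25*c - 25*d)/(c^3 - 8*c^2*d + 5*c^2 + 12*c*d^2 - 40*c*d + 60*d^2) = (c^2 - c*d + 5*c - 5*d)/(c^2 - 8*c*d + 12*d^2)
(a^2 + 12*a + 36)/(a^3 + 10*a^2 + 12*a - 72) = 1/(a - 2)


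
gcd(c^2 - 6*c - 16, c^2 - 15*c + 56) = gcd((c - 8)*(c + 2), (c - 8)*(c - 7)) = c - 8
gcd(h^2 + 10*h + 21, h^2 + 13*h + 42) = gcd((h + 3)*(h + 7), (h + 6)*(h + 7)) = h + 7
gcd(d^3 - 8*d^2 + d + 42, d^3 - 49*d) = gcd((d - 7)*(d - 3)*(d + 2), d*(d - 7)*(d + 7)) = d - 7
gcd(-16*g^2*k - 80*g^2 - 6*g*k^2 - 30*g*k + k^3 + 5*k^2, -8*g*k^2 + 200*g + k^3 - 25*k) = 8*g*k + 40*g - k^2 - 5*k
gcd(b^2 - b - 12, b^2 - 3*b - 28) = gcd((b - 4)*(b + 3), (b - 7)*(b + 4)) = 1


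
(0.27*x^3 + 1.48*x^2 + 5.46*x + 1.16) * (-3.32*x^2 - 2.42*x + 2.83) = -0.8964*x^5 - 5.567*x^4 - 20.9447*x^3 - 12.876*x^2 + 12.6446*x + 3.2828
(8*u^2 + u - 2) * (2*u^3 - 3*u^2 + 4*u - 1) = 16*u^5 - 22*u^4 + 25*u^3 + 2*u^2 - 9*u + 2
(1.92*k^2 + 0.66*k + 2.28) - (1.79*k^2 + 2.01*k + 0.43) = 0.13*k^2 - 1.35*k + 1.85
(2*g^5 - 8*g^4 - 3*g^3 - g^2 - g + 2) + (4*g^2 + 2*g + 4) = 2*g^5 - 8*g^4 - 3*g^3 + 3*g^2 + g + 6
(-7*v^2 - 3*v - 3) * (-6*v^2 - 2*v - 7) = 42*v^4 + 32*v^3 + 73*v^2 + 27*v + 21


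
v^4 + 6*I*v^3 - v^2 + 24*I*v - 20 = (v - 2*I)*(v + I)*(v + 2*I)*(v + 5*I)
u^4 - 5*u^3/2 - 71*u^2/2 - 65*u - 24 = (u - 8)*(u + 1/2)*(u + 2)*(u + 3)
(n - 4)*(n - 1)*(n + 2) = n^3 - 3*n^2 - 6*n + 8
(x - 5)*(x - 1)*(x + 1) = x^3 - 5*x^2 - x + 5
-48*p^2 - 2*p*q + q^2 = (-8*p + q)*(6*p + q)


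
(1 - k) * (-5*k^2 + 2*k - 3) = 5*k^3 - 7*k^2 + 5*k - 3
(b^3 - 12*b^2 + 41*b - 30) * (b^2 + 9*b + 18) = b^5 - 3*b^4 - 49*b^3 + 123*b^2 + 468*b - 540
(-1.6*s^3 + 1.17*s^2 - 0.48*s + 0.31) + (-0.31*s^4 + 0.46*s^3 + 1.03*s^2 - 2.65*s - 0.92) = -0.31*s^4 - 1.14*s^3 + 2.2*s^2 - 3.13*s - 0.61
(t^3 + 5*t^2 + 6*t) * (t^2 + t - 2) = t^5 + 6*t^4 + 9*t^3 - 4*t^2 - 12*t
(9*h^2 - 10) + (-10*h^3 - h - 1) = -10*h^3 + 9*h^2 - h - 11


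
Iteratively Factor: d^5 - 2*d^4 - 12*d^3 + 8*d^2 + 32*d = (d + 2)*(d^4 - 4*d^3 - 4*d^2 + 16*d) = (d - 2)*(d + 2)*(d^3 - 2*d^2 - 8*d) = d*(d - 2)*(d + 2)*(d^2 - 2*d - 8) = d*(d - 4)*(d - 2)*(d + 2)*(d + 2)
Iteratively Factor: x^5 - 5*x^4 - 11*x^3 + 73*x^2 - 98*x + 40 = (x - 1)*(x^4 - 4*x^3 - 15*x^2 + 58*x - 40) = (x - 1)^2*(x^3 - 3*x^2 - 18*x + 40) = (x - 2)*(x - 1)^2*(x^2 - x - 20) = (x - 2)*(x - 1)^2*(x + 4)*(x - 5)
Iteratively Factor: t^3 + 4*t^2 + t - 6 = (t + 2)*(t^2 + 2*t - 3) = (t - 1)*(t + 2)*(t + 3)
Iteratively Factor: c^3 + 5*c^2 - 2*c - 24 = (c + 3)*(c^2 + 2*c - 8) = (c + 3)*(c + 4)*(c - 2)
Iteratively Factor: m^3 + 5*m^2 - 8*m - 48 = (m + 4)*(m^2 + m - 12) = (m - 3)*(m + 4)*(m + 4)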